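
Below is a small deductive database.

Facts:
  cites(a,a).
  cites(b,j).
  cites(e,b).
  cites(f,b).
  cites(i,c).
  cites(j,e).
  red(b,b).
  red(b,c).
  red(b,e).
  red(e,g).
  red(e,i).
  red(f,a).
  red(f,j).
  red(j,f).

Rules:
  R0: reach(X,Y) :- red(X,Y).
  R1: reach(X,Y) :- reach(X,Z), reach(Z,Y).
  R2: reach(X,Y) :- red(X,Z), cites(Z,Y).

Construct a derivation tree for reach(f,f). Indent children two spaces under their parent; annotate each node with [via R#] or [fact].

round 1: derive reach(b,b) via R0 from red(b,b)
round 1: derive reach(b,c) via R0 from red(b,c)
round 1: derive reach(b,e) via R0 from red(b,e)
round 1: derive reach(e,g) via R0 from red(e,g)
round 1: derive reach(e,i) via R0 from red(e,i)
round 1: derive reach(f,a) via R0 from red(f,a)
round 1: derive reach(f,j) via R0 from red(f,j)
round 1: derive reach(j,f) via R0 from red(j,f)
round 1: derive reach(b,j) via R2 from red(b,b), cites(b,j)
round 1: derive reach(e,c) via R2 from red(e,i), cites(i,c)
round 1: derive reach(f,e) via R2 from red(f,j), cites(j,e)
round 1: derive reach(j,b) via R2 from red(j,f), cites(f,b)
round 2: derive reach(b,f) via R1 from reach(b,j), reach(j,f)
round 2: derive reach(b,g) via R1 from reach(b,e), reach(e,g)
round 2: derive reach(b,i) via R1 from reach(b,e), reach(e,i)
round 2: derive reach(f,b) via R1 from reach(f,j), reach(j,b)
round 2: derive reach(f,c) via R1 from reach(f,e), reach(e,c)
round 2: derive reach(f,f) via R1 from reach(f,j), reach(j,f)
round 2: derive reach(f,g) via R1 from reach(f,e), reach(e,g)
round 2: derive reach(f,i) via R1 from reach(f,e), reach(e,i)
round 2: derive reach(j,a) via R1 from reach(j,f), reach(f,a)
round 2: derive reach(j,c) via R1 from reach(j,b), reach(b,c)
round 2: derive reach(j,e) via R1 from reach(j,b), reach(b,e)
round 2: derive reach(j,j) via R1 from reach(j,b), reach(b,j)
round 3: derive reach(b,a) via R1 from reach(b,f), reach(f,a)
round 3: derive reach(j,g) via R1 from reach(j,b), reach(b,g)
round 3: derive reach(j,i) via R1 from reach(j,b), reach(b,i)

reach(f,f)  [via R1]
  reach(f,j)  [via R0]
    red(f,j)  [fact]
  reach(j,f)  [via R0]
    red(j,f)  [fact]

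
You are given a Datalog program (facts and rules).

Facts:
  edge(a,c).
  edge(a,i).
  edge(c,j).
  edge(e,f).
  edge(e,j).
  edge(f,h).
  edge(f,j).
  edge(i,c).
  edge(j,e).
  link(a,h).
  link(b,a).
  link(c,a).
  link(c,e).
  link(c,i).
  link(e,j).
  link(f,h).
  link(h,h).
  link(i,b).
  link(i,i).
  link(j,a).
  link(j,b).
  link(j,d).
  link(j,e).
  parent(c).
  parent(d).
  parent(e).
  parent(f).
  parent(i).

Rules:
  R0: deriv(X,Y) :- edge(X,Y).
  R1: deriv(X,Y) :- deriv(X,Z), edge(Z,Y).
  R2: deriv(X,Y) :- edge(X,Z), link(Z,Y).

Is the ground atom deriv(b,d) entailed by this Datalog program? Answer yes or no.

round 1: derive deriv(a,c) via R0 from edge(a,c)
round 1: derive deriv(a,i) via R0 from edge(a,i)
round 1: derive deriv(c,j) via R0 from edge(c,j)
round 1: derive deriv(e,f) via R0 from edge(e,f)
round 1: derive deriv(e,j) via R0 from edge(e,j)
round 1: derive deriv(f,h) via R0 from edge(f,h)
round 1: derive deriv(f,j) via R0 from edge(f,j)
round 1: derive deriv(i,c) via R0 from edge(i,c)
round 1: derive deriv(j,e) via R0 from edge(j,e)
round 1: derive deriv(a,a) via R2 from edge(a,c), link(c,a)
round 1: derive deriv(a,b) via R2 from edge(a,i), link(i,b)
round 1: derive deriv(a,e) via R2 from edge(a,c), link(c,e)
round 1: derive deriv(c,a) via R2 from edge(c,j), link(j,a)
round 1: derive deriv(c,b) via R2 from edge(c,j), link(j,b)
round 1: derive deriv(c,d) via R2 from edge(c,j), link(j,d)
round 1: derive deriv(c,e) via R2 from edge(c,j), link(j,e)
round 1: derive deriv(e,a) via R2 from edge(e,j), link(j,a)
round 1: derive deriv(e,b) via R2 from edge(e,j), link(j,b)
round 1: derive deriv(e,d) via R2 from edge(e,j), link(j,d)
round 1: derive deriv(e,e) via R2 from edge(e,j), link(j,e)
round 1: derive deriv(e,h) via R2 from edge(e,f), link(f,h)
round 1: derive deriv(f,a) via R2 from edge(f,j), link(j,a)
round 1: derive deriv(f,b) via R2 from edge(f,j), link(j,b)
round 1: derive deriv(f,d) via R2 from edge(f,j), link(j,d)
round 1: derive deriv(f,e) via R2 from edge(f,j), link(j,e)
round 1: derive deriv(i,a) via R2 from edge(i,c), link(c,a)
round 1: derive deriv(i,e) via R2 from edge(i,c), link(c,e)
round 1: derive deriv(i,i) via R2 from edge(i,c), link(c,i)
round 1: derive deriv(j,j) via R2 from edge(j,e), link(e,j)
round 2: derive deriv(a,f) via R1 from deriv(a,e), edge(e,f)
round 2: derive deriv(a,j) via R1 from deriv(a,c), edge(c,j)
round 2: derive deriv(c,c) via R1 from deriv(c,a), edge(a,c)
round 2: derive deriv(c,f) via R1 from deriv(c,e), edge(e,f)
round 2: derive deriv(c,i) via R1 from deriv(c,a), edge(a,i)
round 2: derive deriv(e,c) via R1 from deriv(e,a), edge(a,c)
round 2: derive deriv(e,i) via R1 from deriv(e,a), edge(a,i)
round 2: derive deriv(f,c) via R1 from deriv(f,a), edge(a,c)
round 2: derive deriv(f,f) via R1 from deriv(f,e), edge(e,f)
round 2: derive deriv(f,i) via R1 from deriv(f,a), edge(a,i)
round 2: derive deriv(i,f) via R1 from deriv(i,e), edge(e,f)
round 2: derive deriv(i,j) via R1 from deriv(i,c), edge(c,j)
round 2: derive deriv(j,f) via R1 from deriv(j,e), edge(e,f)
round 3: derive deriv(a,h) via R1 from deriv(a,f), edge(f,h)
round 3: derive deriv(c,h) via R1 from deriv(c,f), edge(f,h)
round 3: derive deriv(i,h) via R1 from deriv(i,f), edge(f,h)
round 3: derive deriv(j,h) via R1 from deriv(j,f), edge(f,h)

no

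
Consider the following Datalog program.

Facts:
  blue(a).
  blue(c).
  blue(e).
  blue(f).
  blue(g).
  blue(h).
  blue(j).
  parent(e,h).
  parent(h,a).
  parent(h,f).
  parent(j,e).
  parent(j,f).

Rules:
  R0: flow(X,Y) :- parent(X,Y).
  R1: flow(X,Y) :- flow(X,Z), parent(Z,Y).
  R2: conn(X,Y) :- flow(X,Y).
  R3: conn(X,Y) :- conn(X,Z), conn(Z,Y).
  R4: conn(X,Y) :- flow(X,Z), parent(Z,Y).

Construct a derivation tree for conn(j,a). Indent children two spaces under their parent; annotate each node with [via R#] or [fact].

round 1: derive flow(e,h) via R0 from parent(e,h)
round 1: derive flow(h,a) via R0 from parent(h,a)
round 1: derive flow(h,f) via R0 from parent(h,f)
round 1: derive flow(j,e) via R0 from parent(j,e)
round 1: derive flow(j,f) via R0 from parent(j,f)
round 2: derive flow(e,a) via R1 from flow(e,h), parent(h,a)
round 2: derive flow(e,f) via R1 from flow(e,h), parent(h,f)
round 2: derive flow(j,h) via R1 from flow(j,e), parent(e,h)
round 2: derive conn(e,h) via R2 from flow(e,h)
round 2: derive conn(h,a) via R2 from flow(h,a)
round 2: derive conn(h,f) via R2 from flow(h,f)
round 2: derive conn(j,e) via R2 from flow(j,e)
round 2: derive conn(j,f) via R2 from flow(j,f)
round 2: derive conn(e,a) via R4 from flow(e,h), parent(h,a)
round 2: derive conn(e,f) via R4 from flow(e,h), parent(h,f)
round 2: derive conn(j,h) via R4 from flow(j,e), parent(e,h)
round 3: derive flow(j,a) via R1 from flow(j,h), parent(h,a)
round 3: derive conn(j,a) via R3 from conn(j,e), conn(e,a)

conn(j,a)  [via R3]
  conn(j,e)  [via R2]
    flow(j,e)  [via R0]
      parent(j,e)  [fact]
  conn(e,a)  [via R4]
    flow(e,h)  [via R0]
      parent(e,h)  [fact]
    parent(h,a)  [fact]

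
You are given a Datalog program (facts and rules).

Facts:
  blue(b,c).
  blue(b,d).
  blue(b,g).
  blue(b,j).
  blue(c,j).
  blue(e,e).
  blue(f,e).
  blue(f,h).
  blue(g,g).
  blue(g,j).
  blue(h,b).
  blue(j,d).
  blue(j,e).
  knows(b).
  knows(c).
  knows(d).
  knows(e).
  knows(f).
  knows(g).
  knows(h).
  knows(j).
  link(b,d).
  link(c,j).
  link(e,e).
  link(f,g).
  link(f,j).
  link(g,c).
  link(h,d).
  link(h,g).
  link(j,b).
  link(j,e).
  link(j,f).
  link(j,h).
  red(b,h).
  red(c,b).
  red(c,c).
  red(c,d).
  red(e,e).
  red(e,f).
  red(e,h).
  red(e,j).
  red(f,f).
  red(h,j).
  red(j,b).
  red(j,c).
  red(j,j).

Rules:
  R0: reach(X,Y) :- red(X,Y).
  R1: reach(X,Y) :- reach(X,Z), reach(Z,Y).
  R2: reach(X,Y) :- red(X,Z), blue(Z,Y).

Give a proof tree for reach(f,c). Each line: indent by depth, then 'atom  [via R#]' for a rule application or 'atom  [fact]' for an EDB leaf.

reach(f,c)  [via R1]
  reach(f,e)  [via R2]
    red(f,f)  [fact]
    blue(f,e)  [fact]
  reach(e,c)  [via R1]
    reach(e,j)  [via R0]
      red(e,j)  [fact]
    reach(j,c)  [via R0]
      red(j,c)  [fact]

round 1: derive reach(b,h) via R0 from red(b,h)
round 1: derive reach(c,b) via R0 from red(c,b)
round 1: derive reach(c,c) via R0 from red(c,c)
round 1: derive reach(c,d) via R0 from red(c,d)
round 1: derive reach(e,e) via R0 from red(e,e)
round 1: derive reach(e,f) via R0 from red(e,f)
round 1: derive reach(e,h) via R0 from red(e,h)
round 1: derive reach(e,j) via R0 from red(e,j)
round 1: derive reach(f,f) via R0 from red(f,f)
round 1: derive reach(h,j) via R0 from red(h,j)
round 1: derive reach(j,b) via R0 from red(j,b)
round 1: derive reach(j,c) via R0 from red(j,c)
round 1: derive reach(j,j) via R0 from red(j,j)
round 1: derive reach(b,b) via R2 from red(b,h), blue(h,b)
round 1: derive reach(c,g) via R2 from red(c,b), blue(b,g)
round 1: derive reach(c,j) via R2 from red(c,b), blue(b,j)
round 1: derive reach(e,b) via R2 from red(e,h), blue(h,b)
round 1: derive reach(e,d) via R2 from red(e,j), blue(j,d)
round 1: derive reach(f,e) via R2 from red(f,f), blue(f,e)
round 1: derive reach(f,h) via R2 from red(f,f), blue(f,h)
round 1: derive reach(h,d) via R2 from red(h,j), blue(j,d)
round 1: derive reach(h,e) via R2 from red(h,j), blue(j,e)
round 1: derive reach(j,d) via R2 from red(j,b), blue(b,d)
round 1: derive reach(j,e) via R2 from red(j,j), blue(j,e)
round 1: derive reach(j,g) via R2 from red(j,b), blue(b,g)
round 2: derive reach(b,d) via R1 from reach(b,h), reach(h,d)
round 2: derive reach(b,e) via R1 from reach(b,h), reach(h,e)
round 2: derive reach(b,j) via R1 from reach(b,h), reach(h,j)
round 2: derive reach(c,e) via R1 from reach(c,j), reach(j,e)
round 2: derive reach(c,h) via R1 from reach(c,b), reach(b,h)
round 2: derive reach(e,c) via R1 from reach(e,j), reach(j,c)
round 2: derive reach(e,g) via R1 from reach(e,j), reach(j,g)
round 2: derive reach(f,b) via R1 from reach(f,e), reach(e,b)
round 2: derive reach(f,d) via R1 from reach(f,e), reach(e,d)
round 2: derive reach(f,j) via R1 from reach(f,e), reach(e,j)
round 2: derive reach(h,b) via R1 from reach(h,e), reach(e,b)
round 2: derive reach(h,c) via R1 from reach(h,j), reach(j,c)
round 2: derive reach(h,f) via R1 from reach(h,e), reach(e,f)
round 2: derive reach(h,g) via R1 from reach(h,j), reach(j,g)
round 2: derive reach(h,h) via R1 from reach(h,e), reach(e,h)
round 2: derive reach(j,f) via R1 from reach(j,e), reach(e,f)
round 2: derive reach(j,h) via R1 from reach(j,b), reach(b,h)
round 3: derive reach(b,c) via R1 from reach(b,e), reach(e,c)
round 3: derive reach(b,f) via R1 from reach(b,e), reach(e,f)
round 3: derive reach(b,g) via R1 from reach(b,e), reach(e,g)
round 3: derive reach(c,f) via R1 from reach(c,e), reach(e,f)
round 3: derive reach(f,c) via R1 from reach(f,e), reach(e,c)
round 3: derive reach(f,g) via R1 from reach(f,e), reach(e,g)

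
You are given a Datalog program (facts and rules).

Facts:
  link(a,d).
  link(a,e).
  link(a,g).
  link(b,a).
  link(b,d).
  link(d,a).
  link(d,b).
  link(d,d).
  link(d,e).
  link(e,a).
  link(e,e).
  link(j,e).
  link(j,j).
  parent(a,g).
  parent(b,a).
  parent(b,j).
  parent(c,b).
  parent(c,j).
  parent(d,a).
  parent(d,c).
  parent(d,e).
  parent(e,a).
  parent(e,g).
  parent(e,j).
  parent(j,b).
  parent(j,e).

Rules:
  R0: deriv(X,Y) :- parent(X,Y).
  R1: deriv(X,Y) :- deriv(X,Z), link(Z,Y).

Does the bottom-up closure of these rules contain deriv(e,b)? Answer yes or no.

yes

round 1: derive deriv(a,g) via R0 from parent(a,g)
round 1: derive deriv(b,a) via R0 from parent(b,a)
round 1: derive deriv(b,j) via R0 from parent(b,j)
round 1: derive deriv(c,b) via R0 from parent(c,b)
round 1: derive deriv(c,j) via R0 from parent(c,j)
round 1: derive deriv(d,a) via R0 from parent(d,a)
round 1: derive deriv(d,c) via R0 from parent(d,c)
round 1: derive deriv(d,e) via R0 from parent(d,e)
round 1: derive deriv(e,a) via R0 from parent(e,a)
round 1: derive deriv(e,g) via R0 from parent(e,g)
round 1: derive deriv(e,j) via R0 from parent(e,j)
round 1: derive deriv(j,b) via R0 from parent(j,b)
round 1: derive deriv(j,e) via R0 from parent(j,e)
round 2: derive deriv(b,d) via R1 from deriv(b,a), link(a,d)
round 2: derive deriv(b,e) via R1 from deriv(b,a), link(a,e)
round 2: derive deriv(b,g) via R1 from deriv(b,a), link(a,g)
round 2: derive deriv(c,a) via R1 from deriv(c,b), link(b,a)
round 2: derive deriv(c,d) via R1 from deriv(c,b), link(b,d)
round 2: derive deriv(c,e) via R1 from deriv(c,j), link(j,e)
round 2: derive deriv(d,d) via R1 from deriv(d,a), link(a,d)
round 2: derive deriv(d,g) via R1 from deriv(d,a), link(a,g)
round 2: derive deriv(e,d) via R1 from deriv(e,a), link(a,d)
round 2: derive deriv(e,e) via R1 from deriv(e,a), link(a,e)
round 2: derive deriv(j,a) via R1 from deriv(j,b), link(b,a)
round 2: derive deriv(j,d) via R1 from deriv(j,b), link(b,d)
round 3: derive deriv(b,b) via R1 from deriv(b,d), link(d,b)
round 3: derive deriv(c,g) via R1 from deriv(c,a), link(a,g)
round 3: derive deriv(d,b) via R1 from deriv(d,d), link(d,b)
round 3: derive deriv(e,b) via R1 from deriv(e,d), link(d,b)
round 3: derive deriv(j,g) via R1 from deriv(j,a), link(a,g)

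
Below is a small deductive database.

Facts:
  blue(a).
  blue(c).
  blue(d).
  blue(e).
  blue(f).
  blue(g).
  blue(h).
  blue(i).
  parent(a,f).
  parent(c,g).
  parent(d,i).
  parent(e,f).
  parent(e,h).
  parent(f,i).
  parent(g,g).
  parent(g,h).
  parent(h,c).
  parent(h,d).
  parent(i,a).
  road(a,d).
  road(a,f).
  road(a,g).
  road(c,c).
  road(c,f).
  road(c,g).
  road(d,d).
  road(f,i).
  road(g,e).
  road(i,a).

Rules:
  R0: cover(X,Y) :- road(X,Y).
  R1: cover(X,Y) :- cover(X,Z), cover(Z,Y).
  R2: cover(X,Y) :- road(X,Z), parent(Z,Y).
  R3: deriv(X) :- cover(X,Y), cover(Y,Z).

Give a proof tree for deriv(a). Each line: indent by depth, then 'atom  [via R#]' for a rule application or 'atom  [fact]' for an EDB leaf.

deriv(a)  [via R3]
  cover(a,d)  [via R0]
    road(a,d)  [fact]
  cover(d,d)  [via R0]
    road(d,d)  [fact]

round 1: derive cover(a,d) via R0 from road(a,d)
round 1: derive cover(a,f) via R0 from road(a,f)
round 1: derive cover(a,g) via R0 from road(a,g)
round 1: derive cover(c,c) via R0 from road(c,c)
round 1: derive cover(c,f) via R0 from road(c,f)
round 1: derive cover(c,g) via R0 from road(c,g)
round 1: derive cover(d,d) via R0 from road(d,d)
round 1: derive cover(f,i) via R0 from road(f,i)
round 1: derive cover(g,e) via R0 from road(g,e)
round 1: derive cover(i,a) via R0 from road(i,a)
round 1: derive cover(a,h) via R2 from road(a,g), parent(g,h)
round 1: derive cover(a,i) via R2 from road(a,d), parent(d,i)
round 1: derive cover(c,h) via R2 from road(c,g), parent(g,h)
round 1: derive cover(c,i) via R2 from road(c,f), parent(f,i)
round 1: derive cover(d,i) via R2 from road(d,d), parent(d,i)
round 1: derive cover(f,a) via R2 from road(f,i), parent(i,a)
round 1: derive cover(g,f) via R2 from road(g,e), parent(e,f)
round 1: derive cover(g,h) via R2 from road(g,e), parent(e,h)
round 1: derive cover(i,f) via R2 from road(i,a), parent(a,f)
round 2: derive cover(a,a) via R1 from cover(a,f), cover(f,a)
round 2: derive cover(a,e) via R1 from cover(a,g), cover(g,e)
round 2: derive cover(c,a) via R1 from cover(c,f), cover(f,a)
round 2: derive cover(c,e) via R1 from cover(c,g), cover(g,e)
round 2: derive cover(d,a) via R1 from cover(d,i), cover(i,a)
round 2: derive cover(d,f) via R1 from cover(d,i), cover(i,f)
round 2: derive cover(f,d) via R1 from cover(f,a), cover(a,d)
round 2: derive cover(f,f) via R1 from cover(f,a), cover(a,f)
round 2: derive cover(f,g) via R1 from cover(f,a), cover(a,g)
round 2: derive cover(f,h) via R1 from cover(f,a), cover(a,h)
round 2: derive cover(g,a) via R1 from cover(g,f), cover(f,a)
round 2: derive cover(g,i) via R1 from cover(g,f), cover(f,i)
round 2: derive cover(i,d) via R1 from cover(i,a), cover(a,d)
round 2: derive cover(i,g) via R1 from cover(i,a), cover(a,g)
round 2: derive cover(i,h) via R1 from cover(i,a), cover(a,h)
round 2: derive cover(i,i) via R1 from cover(i,a), cover(a,i)
round 2: derive deriv(a) via R3 from cover(a,d), cover(d,d)
round 2: derive deriv(c) via R3 from cover(c,c), cover(c,c)
round 2: derive deriv(d) via R3 from cover(d,d), cover(d,d)
round 2: derive deriv(f) via R3 from cover(f,a), cover(a,d)
round 2: derive deriv(g) via R3 from cover(g,f), cover(f,a)
round 2: derive deriv(i) via R3 from cover(i,a), cover(a,d)
round 3: derive cover(c,d) via R1 from cover(c,a), cover(a,d)
round 3: derive cover(d,e) via R1 from cover(d,a), cover(a,e)
round 3: derive cover(d,g) via R1 from cover(d,a), cover(a,g)
round 3: derive cover(d,h) via R1 from cover(d,a), cover(a,h)
round 3: derive cover(f,e) via R1 from cover(f,a), cover(a,e)
round 3: derive cover(g,d) via R1 from cover(g,a), cover(a,d)
round 3: derive cover(g,g) via R1 from cover(g,a), cover(a,g)
round 3: derive cover(i,e) via R1 from cover(i,a), cover(a,e)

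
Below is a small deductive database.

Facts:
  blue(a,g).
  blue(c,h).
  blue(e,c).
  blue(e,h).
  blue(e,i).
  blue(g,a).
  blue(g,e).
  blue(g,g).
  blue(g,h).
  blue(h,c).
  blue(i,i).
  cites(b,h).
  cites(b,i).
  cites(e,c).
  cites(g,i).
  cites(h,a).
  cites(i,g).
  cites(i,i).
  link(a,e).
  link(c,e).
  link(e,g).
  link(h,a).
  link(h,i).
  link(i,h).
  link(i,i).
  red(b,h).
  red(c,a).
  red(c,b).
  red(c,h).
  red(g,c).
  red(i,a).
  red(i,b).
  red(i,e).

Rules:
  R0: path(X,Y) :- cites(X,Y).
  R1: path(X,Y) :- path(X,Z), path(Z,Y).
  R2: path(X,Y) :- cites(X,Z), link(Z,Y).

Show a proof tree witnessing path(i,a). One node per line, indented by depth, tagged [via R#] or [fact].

round 1: derive path(b,h) via R0 from cites(b,h)
round 1: derive path(b,i) via R0 from cites(b,i)
round 1: derive path(e,c) via R0 from cites(e,c)
round 1: derive path(g,i) via R0 from cites(g,i)
round 1: derive path(h,a) via R0 from cites(h,a)
round 1: derive path(i,g) via R0 from cites(i,g)
round 1: derive path(i,i) via R0 from cites(i,i)
round 1: derive path(b,a) via R2 from cites(b,h), link(h,a)
round 1: derive path(e,e) via R2 from cites(e,c), link(c,e)
round 1: derive path(g,h) via R2 from cites(g,i), link(i,h)
round 1: derive path(h,e) via R2 from cites(h,a), link(a,e)
round 1: derive path(i,h) via R2 from cites(i,i), link(i,h)
round 2: derive path(b,e) via R1 from path(b,h), path(h,e)
round 2: derive path(b,g) via R1 from path(b,i), path(i,g)
round 2: derive path(g,a) via R1 from path(g,h), path(h,a)
round 2: derive path(g,e) via R1 from path(g,h), path(h,e)
round 2: derive path(g,g) via R1 from path(g,i), path(i,g)
round 2: derive path(h,c) via R1 from path(h,e), path(e,c)
round 2: derive path(i,a) via R1 from path(i,h), path(h,a)
round 2: derive path(i,e) via R1 from path(i,h), path(h,e)
round 3: derive path(b,c) via R1 from path(b,e), path(e,c)
round 3: derive path(g,c) via R1 from path(g,e), path(e,c)
round 3: derive path(i,c) via R1 from path(i,e), path(e,c)

path(i,a)  [via R1]
  path(i,h)  [via R2]
    cites(i,i)  [fact]
    link(i,h)  [fact]
  path(h,a)  [via R0]
    cites(h,a)  [fact]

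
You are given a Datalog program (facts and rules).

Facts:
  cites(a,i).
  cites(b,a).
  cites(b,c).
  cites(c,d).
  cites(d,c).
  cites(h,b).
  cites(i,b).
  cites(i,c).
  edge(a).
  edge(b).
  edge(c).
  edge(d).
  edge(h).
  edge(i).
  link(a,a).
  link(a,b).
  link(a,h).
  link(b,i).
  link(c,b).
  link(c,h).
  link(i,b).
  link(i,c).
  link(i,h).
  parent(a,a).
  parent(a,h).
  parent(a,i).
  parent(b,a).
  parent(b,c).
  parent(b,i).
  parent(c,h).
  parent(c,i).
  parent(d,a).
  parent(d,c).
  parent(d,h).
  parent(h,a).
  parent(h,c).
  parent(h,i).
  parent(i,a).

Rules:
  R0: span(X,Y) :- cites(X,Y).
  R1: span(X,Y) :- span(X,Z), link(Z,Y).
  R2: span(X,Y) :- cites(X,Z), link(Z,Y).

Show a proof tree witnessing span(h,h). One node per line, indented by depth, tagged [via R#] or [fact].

round 1: derive span(a,i) via R0 from cites(a,i)
round 1: derive span(b,a) via R0 from cites(b,a)
round 1: derive span(b,c) via R0 from cites(b,c)
round 1: derive span(c,d) via R0 from cites(c,d)
round 1: derive span(d,c) via R0 from cites(d,c)
round 1: derive span(h,b) via R0 from cites(h,b)
round 1: derive span(i,b) via R0 from cites(i,b)
round 1: derive span(i,c) via R0 from cites(i,c)
round 1: derive span(a,b) via R2 from cites(a,i), link(i,b)
round 1: derive span(a,c) via R2 from cites(a,i), link(i,c)
round 1: derive span(a,h) via R2 from cites(a,i), link(i,h)
round 1: derive span(b,b) via R2 from cites(b,a), link(a,b)
round 1: derive span(b,h) via R2 from cites(b,a), link(a,h)
round 1: derive span(d,b) via R2 from cites(d,c), link(c,b)
round 1: derive span(d,h) via R2 from cites(d,c), link(c,h)
round 1: derive span(h,i) via R2 from cites(h,b), link(b,i)
round 1: derive span(i,h) via R2 from cites(i,c), link(c,h)
round 1: derive span(i,i) via R2 from cites(i,b), link(b,i)
round 2: derive span(b,i) via R1 from span(b,b), link(b,i)
round 2: derive span(d,i) via R1 from span(d,b), link(b,i)
round 2: derive span(h,c) via R1 from span(h,i), link(i,c)
round 2: derive span(h,h) via R1 from span(h,i), link(i,h)

span(h,h)  [via R1]
  span(h,i)  [via R2]
    cites(h,b)  [fact]
    link(b,i)  [fact]
  link(i,h)  [fact]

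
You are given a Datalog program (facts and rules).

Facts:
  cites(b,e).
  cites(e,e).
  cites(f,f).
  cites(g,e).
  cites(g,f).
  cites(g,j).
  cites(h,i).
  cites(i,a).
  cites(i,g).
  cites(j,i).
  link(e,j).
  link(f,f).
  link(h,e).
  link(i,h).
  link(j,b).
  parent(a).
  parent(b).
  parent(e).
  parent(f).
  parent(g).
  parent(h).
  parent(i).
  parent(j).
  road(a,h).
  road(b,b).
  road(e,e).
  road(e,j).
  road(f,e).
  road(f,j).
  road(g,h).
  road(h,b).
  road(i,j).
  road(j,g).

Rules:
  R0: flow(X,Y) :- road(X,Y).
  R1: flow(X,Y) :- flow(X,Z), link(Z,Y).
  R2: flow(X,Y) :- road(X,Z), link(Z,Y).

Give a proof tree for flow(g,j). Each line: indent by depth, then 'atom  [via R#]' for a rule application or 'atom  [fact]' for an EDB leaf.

flow(g,j)  [via R1]
  flow(g,e)  [via R2]
    road(g,h)  [fact]
    link(h,e)  [fact]
  link(e,j)  [fact]

round 1: derive flow(a,h) via R0 from road(a,h)
round 1: derive flow(b,b) via R0 from road(b,b)
round 1: derive flow(e,e) via R0 from road(e,e)
round 1: derive flow(e,j) via R0 from road(e,j)
round 1: derive flow(f,e) via R0 from road(f,e)
round 1: derive flow(f,j) via R0 from road(f,j)
round 1: derive flow(g,h) via R0 from road(g,h)
round 1: derive flow(h,b) via R0 from road(h,b)
round 1: derive flow(i,j) via R0 from road(i,j)
round 1: derive flow(j,g) via R0 from road(j,g)
round 1: derive flow(a,e) via R2 from road(a,h), link(h,e)
round 1: derive flow(e,b) via R2 from road(e,j), link(j,b)
round 1: derive flow(f,b) via R2 from road(f,j), link(j,b)
round 1: derive flow(g,e) via R2 from road(g,h), link(h,e)
round 1: derive flow(i,b) via R2 from road(i,j), link(j,b)
round 2: derive flow(a,j) via R1 from flow(a,e), link(e,j)
round 2: derive flow(g,j) via R1 from flow(g,e), link(e,j)
round 3: derive flow(a,b) via R1 from flow(a,j), link(j,b)
round 3: derive flow(g,b) via R1 from flow(g,j), link(j,b)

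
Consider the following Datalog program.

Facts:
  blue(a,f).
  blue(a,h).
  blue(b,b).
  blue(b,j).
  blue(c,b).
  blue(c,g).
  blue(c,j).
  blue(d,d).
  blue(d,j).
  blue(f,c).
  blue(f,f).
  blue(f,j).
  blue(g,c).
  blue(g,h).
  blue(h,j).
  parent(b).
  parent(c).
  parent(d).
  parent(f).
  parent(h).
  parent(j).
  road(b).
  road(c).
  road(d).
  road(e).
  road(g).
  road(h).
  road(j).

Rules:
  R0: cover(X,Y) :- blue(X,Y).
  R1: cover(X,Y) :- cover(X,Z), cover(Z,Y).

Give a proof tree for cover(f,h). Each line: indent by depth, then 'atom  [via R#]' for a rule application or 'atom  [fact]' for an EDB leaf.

cover(f,h)  [via R1]
  cover(f,c)  [via R0]
    blue(f,c)  [fact]
  cover(c,h)  [via R1]
    cover(c,g)  [via R0]
      blue(c,g)  [fact]
    cover(g,h)  [via R0]
      blue(g,h)  [fact]

round 1: derive cover(a,f) via R0 from blue(a,f)
round 1: derive cover(a,h) via R0 from blue(a,h)
round 1: derive cover(b,b) via R0 from blue(b,b)
round 1: derive cover(b,j) via R0 from blue(b,j)
round 1: derive cover(c,b) via R0 from blue(c,b)
round 1: derive cover(c,g) via R0 from blue(c,g)
round 1: derive cover(c,j) via R0 from blue(c,j)
round 1: derive cover(d,d) via R0 from blue(d,d)
round 1: derive cover(d,j) via R0 from blue(d,j)
round 1: derive cover(f,c) via R0 from blue(f,c)
round 1: derive cover(f,f) via R0 from blue(f,f)
round 1: derive cover(f,j) via R0 from blue(f,j)
round 1: derive cover(g,c) via R0 from blue(g,c)
round 1: derive cover(g,h) via R0 from blue(g,h)
round 1: derive cover(h,j) via R0 from blue(h,j)
round 2: derive cover(a,c) via R1 from cover(a,f), cover(f,c)
round 2: derive cover(a,j) via R1 from cover(a,f), cover(f,j)
round 2: derive cover(c,c) via R1 from cover(c,g), cover(g,c)
round 2: derive cover(c,h) via R1 from cover(c,g), cover(g,h)
round 2: derive cover(f,b) via R1 from cover(f,c), cover(c,b)
round 2: derive cover(f,g) via R1 from cover(f,c), cover(c,g)
round 2: derive cover(g,b) via R1 from cover(g,c), cover(c,b)
round 2: derive cover(g,g) via R1 from cover(g,c), cover(c,g)
round 2: derive cover(g,j) via R1 from cover(g,c), cover(c,j)
round 3: derive cover(a,b) via R1 from cover(a,c), cover(c,b)
round 3: derive cover(a,g) via R1 from cover(a,c), cover(c,g)
round 3: derive cover(f,h) via R1 from cover(f,c), cover(c,h)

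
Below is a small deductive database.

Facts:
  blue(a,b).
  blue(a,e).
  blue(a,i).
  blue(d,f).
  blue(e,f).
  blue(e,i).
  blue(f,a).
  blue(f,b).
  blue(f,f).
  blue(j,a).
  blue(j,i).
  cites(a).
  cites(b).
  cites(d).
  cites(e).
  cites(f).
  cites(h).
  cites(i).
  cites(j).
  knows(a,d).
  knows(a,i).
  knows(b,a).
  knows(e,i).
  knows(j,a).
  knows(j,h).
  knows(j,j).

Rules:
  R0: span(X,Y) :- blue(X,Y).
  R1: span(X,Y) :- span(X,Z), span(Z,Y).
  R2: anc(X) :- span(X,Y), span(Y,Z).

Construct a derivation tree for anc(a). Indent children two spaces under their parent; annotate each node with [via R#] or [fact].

round 1: derive span(a,b) via R0 from blue(a,b)
round 1: derive span(a,e) via R0 from blue(a,e)
round 1: derive span(a,i) via R0 from blue(a,i)
round 1: derive span(d,f) via R0 from blue(d,f)
round 1: derive span(e,f) via R0 from blue(e,f)
round 1: derive span(e,i) via R0 from blue(e,i)
round 1: derive span(f,a) via R0 from blue(f,a)
round 1: derive span(f,b) via R0 from blue(f,b)
round 1: derive span(f,f) via R0 from blue(f,f)
round 1: derive span(j,a) via R0 from blue(j,a)
round 1: derive span(j,i) via R0 from blue(j,i)
round 2: derive span(a,f) via R1 from span(a,e), span(e,f)
round 2: derive span(d,a) via R1 from span(d,f), span(f,a)
round 2: derive span(d,b) via R1 from span(d,f), span(f,b)
round 2: derive span(e,a) via R1 from span(e,f), span(f,a)
round 2: derive span(e,b) via R1 from span(e,f), span(f,b)
round 2: derive span(f,e) via R1 from span(f,a), span(a,e)
round 2: derive span(f,i) via R1 from span(f,a), span(a,i)
round 2: derive span(j,b) via R1 from span(j,a), span(a,b)
round 2: derive span(j,e) via R1 from span(j,a), span(a,e)
round 2: derive anc(a) via R2 from span(a,e), span(e,f)
round 2: derive anc(d) via R2 from span(d,f), span(f,a)
round 2: derive anc(e) via R2 from span(e,f), span(f,a)
round 2: derive anc(f) via R2 from span(f,a), span(a,b)
round 2: derive anc(j) via R2 from span(j,a), span(a,b)
round 3: derive span(a,a) via R1 from span(a,e), span(e,a)
round 3: derive span(d,e) via R1 from span(d,a), span(a,e)
round 3: derive span(d,i) via R1 from span(d,a), span(a,i)
round 3: derive span(e,e) via R1 from span(e,a), span(a,e)
round 3: derive span(j,f) via R1 from span(j,a), span(a,f)

anc(a)  [via R2]
  span(a,e)  [via R0]
    blue(a,e)  [fact]
  span(e,f)  [via R0]
    blue(e,f)  [fact]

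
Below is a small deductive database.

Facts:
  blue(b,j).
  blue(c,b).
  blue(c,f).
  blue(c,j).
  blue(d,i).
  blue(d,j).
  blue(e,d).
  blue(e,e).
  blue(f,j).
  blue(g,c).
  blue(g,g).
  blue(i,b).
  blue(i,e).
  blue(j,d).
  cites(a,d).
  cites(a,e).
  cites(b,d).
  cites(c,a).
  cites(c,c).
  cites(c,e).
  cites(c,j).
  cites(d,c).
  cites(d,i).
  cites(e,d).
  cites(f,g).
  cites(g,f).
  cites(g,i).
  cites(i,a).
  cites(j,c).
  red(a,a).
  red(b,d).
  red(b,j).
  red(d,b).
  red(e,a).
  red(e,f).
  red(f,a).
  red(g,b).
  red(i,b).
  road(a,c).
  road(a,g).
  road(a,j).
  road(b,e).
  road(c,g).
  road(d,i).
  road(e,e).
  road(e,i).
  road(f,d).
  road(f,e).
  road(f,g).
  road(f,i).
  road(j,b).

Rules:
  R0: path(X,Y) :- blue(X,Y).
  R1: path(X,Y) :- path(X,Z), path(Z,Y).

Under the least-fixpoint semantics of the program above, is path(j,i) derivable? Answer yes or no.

round 1: derive path(b,j) via R0 from blue(b,j)
round 1: derive path(c,b) via R0 from blue(c,b)
round 1: derive path(c,f) via R0 from blue(c,f)
round 1: derive path(c,j) via R0 from blue(c,j)
round 1: derive path(d,i) via R0 from blue(d,i)
round 1: derive path(d,j) via R0 from blue(d,j)
round 1: derive path(e,d) via R0 from blue(e,d)
round 1: derive path(e,e) via R0 from blue(e,e)
round 1: derive path(f,j) via R0 from blue(f,j)
round 1: derive path(g,c) via R0 from blue(g,c)
round 1: derive path(g,g) via R0 from blue(g,g)
round 1: derive path(i,b) via R0 from blue(i,b)
round 1: derive path(i,e) via R0 from blue(i,e)
round 1: derive path(j,d) via R0 from blue(j,d)
round 2: derive path(b,d) via R1 from path(b,j), path(j,d)
round 2: derive path(c,d) via R1 from path(c,j), path(j,d)
round 2: derive path(d,b) via R1 from path(d,i), path(i,b)
round 2: derive path(d,d) via R1 from path(d,j), path(j,d)
round 2: derive path(d,e) via R1 from path(d,i), path(i,e)
round 2: derive path(e,i) via R1 from path(e,d), path(d,i)
round 2: derive path(e,j) via R1 from path(e,d), path(d,j)
round 2: derive path(f,d) via R1 from path(f,j), path(j,d)
round 2: derive path(g,b) via R1 from path(g,c), path(c,b)
round 2: derive path(g,f) via R1 from path(g,c), path(c,f)
round 2: derive path(g,j) via R1 from path(g,c), path(c,j)
round 2: derive path(i,d) via R1 from path(i,e), path(e,d)
round 2: derive path(i,j) via R1 from path(i,b), path(b,j)
round 2: derive path(j,i) via R1 from path(j,d), path(d,i)
round 2: derive path(j,j) via R1 from path(j,d), path(d,j)
round 3: derive path(b,b) via R1 from path(b,d), path(d,b)
round 3: derive path(b,e) via R1 from path(b,d), path(d,e)
round 3: derive path(b,i) via R1 from path(b,d), path(d,i)
round 3: derive path(c,e) via R1 from path(c,d), path(d,e)
round 3: derive path(c,i) via R1 from path(c,d), path(d,i)
round 3: derive path(e,b) via R1 from path(e,d), path(d,b)
round 3: derive path(f,b) via R1 from path(f,d), path(d,b)
round 3: derive path(f,e) via R1 from path(f,d), path(d,e)
round 3: derive path(f,i) via R1 from path(f,d), path(d,i)
round 3: derive path(g,d) via R1 from path(g,b), path(b,d)
round 3: derive path(g,i) via R1 from path(g,j), path(j,i)
round 3: derive path(i,i) via R1 from path(i,d), path(d,i)
round 3: derive path(j,b) via R1 from path(j,d), path(d,b)
round 3: derive path(j,e) via R1 from path(j,d), path(d,e)
round 4: derive path(g,e) via R1 from path(g,b), path(b,e)

yes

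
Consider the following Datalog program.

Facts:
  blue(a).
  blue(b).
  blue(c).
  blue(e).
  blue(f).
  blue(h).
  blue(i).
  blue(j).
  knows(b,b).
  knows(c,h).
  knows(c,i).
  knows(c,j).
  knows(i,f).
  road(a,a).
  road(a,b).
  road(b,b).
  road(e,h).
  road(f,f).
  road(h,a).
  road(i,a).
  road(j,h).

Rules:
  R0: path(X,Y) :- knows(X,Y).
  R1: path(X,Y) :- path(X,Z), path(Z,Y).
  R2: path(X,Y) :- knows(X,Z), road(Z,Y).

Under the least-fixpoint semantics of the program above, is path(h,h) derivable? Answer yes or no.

no

round 1: derive path(b,b) via R0 from knows(b,b)
round 1: derive path(c,h) via R0 from knows(c,h)
round 1: derive path(c,i) via R0 from knows(c,i)
round 1: derive path(c,j) via R0 from knows(c,j)
round 1: derive path(i,f) via R0 from knows(i,f)
round 1: derive path(c,a) via R2 from knows(c,h), road(h,a)
round 2: derive path(c,f) via R1 from path(c,i), path(i,f)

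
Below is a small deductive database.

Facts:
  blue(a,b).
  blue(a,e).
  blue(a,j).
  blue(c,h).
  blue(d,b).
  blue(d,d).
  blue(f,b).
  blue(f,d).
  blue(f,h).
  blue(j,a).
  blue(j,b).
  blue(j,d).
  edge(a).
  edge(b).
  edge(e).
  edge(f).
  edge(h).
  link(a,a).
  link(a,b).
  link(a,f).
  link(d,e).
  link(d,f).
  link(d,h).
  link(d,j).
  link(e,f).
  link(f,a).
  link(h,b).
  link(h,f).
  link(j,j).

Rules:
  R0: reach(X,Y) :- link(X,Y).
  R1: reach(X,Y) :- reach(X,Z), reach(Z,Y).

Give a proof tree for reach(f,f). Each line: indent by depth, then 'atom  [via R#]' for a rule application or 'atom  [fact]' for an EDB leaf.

reach(f,f)  [via R1]
  reach(f,a)  [via R0]
    link(f,a)  [fact]
  reach(a,f)  [via R0]
    link(a,f)  [fact]

round 1: derive reach(a,a) via R0 from link(a,a)
round 1: derive reach(a,b) via R0 from link(a,b)
round 1: derive reach(a,f) via R0 from link(a,f)
round 1: derive reach(d,e) via R0 from link(d,e)
round 1: derive reach(d,f) via R0 from link(d,f)
round 1: derive reach(d,h) via R0 from link(d,h)
round 1: derive reach(d,j) via R0 from link(d,j)
round 1: derive reach(e,f) via R0 from link(e,f)
round 1: derive reach(f,a) via R0 from link(f,a)
round 1: derive reach(h,b) via R0 from link(h,b)
round 1: derive reach(h,f) via R0 from link(h,f)
round 1: derive reach(j,j) via R0 from link(j,j)
round 2: derive reach(d,a) via R1 from reach(d,f), reach(f,a)
round 2: derive reach(d,b) via R1 from reach(d,h), reach(h,b)
round 2: derive reach(e,a) via R1 from reach(e,f), reach(f,a)
round 2: derive reach(f,b) via R1 from reach(f,a), reach(a,b)
round 2: derive reach(f,f) via R1 from reach(f,a), reach(a,f)
round 2: derive reach(h,a) via R1 from reach(h,f), reach(f,a)
round 3: derive reach(e,b) via R1 from reach(e,a), reach(a,b)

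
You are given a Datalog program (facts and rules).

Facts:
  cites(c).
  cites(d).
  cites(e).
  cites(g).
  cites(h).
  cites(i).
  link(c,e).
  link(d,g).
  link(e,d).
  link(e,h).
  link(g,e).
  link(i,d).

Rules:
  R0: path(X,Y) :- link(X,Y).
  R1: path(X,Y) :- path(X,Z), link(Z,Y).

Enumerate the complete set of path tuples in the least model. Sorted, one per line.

round 1: derive path(c,e) via R0 from link(c,e)
round 1: derive path(d,g) via R0 from link(d,g)
round 1: derive path(e,d) via R0 from link(e,d)
round 1: derive path(e,h) via R0 from link(e,h)
round 1: derive path(g,e) via R0 from link(g,e)
round 1: derive path(i,d) via R0 from link(i,d)
round 2: derive path(c,d) via R1 from path(c,e), link(e,d)
round 2: derive path(c,h) via R1 from path(c,e), link(e,h)
round 2: derive path(d,e) via R1 from path(d,g), link(g,e)
round 2: derive path(e,g) via R1 from path(e,d), link(d,g)
round 2: derive path(g,d) via R1 from path(g,e), link(e,d)
round 2: derive path(g,h) via R1 from path(g,e), link(e,h)
round 2: derive path(i,g) via R1 from path(i,d), link(d,g)
round 3: derive path(c,g) via R1 from path(c,d), link(d,g)
round 3: derive path(d,d) via R1 from path(d,e), link(e,d)
round 3: derive path(d,h) via R1 from path(d,e), link(e,h)
round 3: derive path(e,e) via R1 from path(e,g), link(g,e)
round 3: derive path(g,g) via R1 from path(g,d), link(d,g)
round 3: derive path(i,e) via R1 from path(i,g), link(g,e)
round 4: derive path(i,h) via R1 from path(i,e), link(e,h)

path(c,d)
path(c,e)
path(c,g)
path(c,h)
path(d,d)
path(d,e)
path(d,g)
path(d,h)
path(e,d)
path(e,e)
path(e,g)
path(e,h)
path(g,d)
path(g,e)
path(g,g)
path(g,h)
path(i,d)
path(i,e)
path(i,g)
path(i,h)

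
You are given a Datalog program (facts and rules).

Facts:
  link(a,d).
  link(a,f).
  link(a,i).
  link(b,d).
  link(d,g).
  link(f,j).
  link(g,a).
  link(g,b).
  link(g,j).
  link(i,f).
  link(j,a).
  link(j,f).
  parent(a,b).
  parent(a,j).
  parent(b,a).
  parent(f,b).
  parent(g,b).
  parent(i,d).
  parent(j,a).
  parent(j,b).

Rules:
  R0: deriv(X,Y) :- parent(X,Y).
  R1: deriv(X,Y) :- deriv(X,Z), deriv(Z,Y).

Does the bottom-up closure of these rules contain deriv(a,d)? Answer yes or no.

round 1: derive deriv(a,b) via R0 from parent(a,b)
round 1: derive deriv(a,j) via R0 from parent(a,j)
round 1: derive deriv(b,a) via R0 from parent(b,a)
round 1: derive deriv(f,b) via R0 from parent(f,b)
round 1: derive deriv(g,b) via R0 from parent(g,b)
round 1: derive deriv(i,d) via R0 from parent(i,d)
round 1: derive deriv(j,a) via R0 from parent(j,a)
round 1: derive deriv(j,b) via R0 from parent(j,b)
round 2: derive deriv(a,a) via R1 from deriv(a,b), deriv(b,a)
round 2: derive deriv(b,b) via R1 from deriv(b,a), deriv(a,b)
round 2: derive deriv(b,j) via R1 from deriv(b,a), deriv(a,j)
round 2: derive deriv(f,a) via R1 from deriv(f,b), deriv(b,a)
round 2: derive deriv(g,a) via R1 from deriv(g,b), deriv(b,a)
round 2: derive deriv(j,j) via R1 from deriv(j,a), deriv(a,j)
round 3: derive deriv(f,j) via R1 from deriv(f,a), deriv(a,j)
round 3: derive deriv(g,j) via R1 from deriv(g,a), deriv(a,j)

no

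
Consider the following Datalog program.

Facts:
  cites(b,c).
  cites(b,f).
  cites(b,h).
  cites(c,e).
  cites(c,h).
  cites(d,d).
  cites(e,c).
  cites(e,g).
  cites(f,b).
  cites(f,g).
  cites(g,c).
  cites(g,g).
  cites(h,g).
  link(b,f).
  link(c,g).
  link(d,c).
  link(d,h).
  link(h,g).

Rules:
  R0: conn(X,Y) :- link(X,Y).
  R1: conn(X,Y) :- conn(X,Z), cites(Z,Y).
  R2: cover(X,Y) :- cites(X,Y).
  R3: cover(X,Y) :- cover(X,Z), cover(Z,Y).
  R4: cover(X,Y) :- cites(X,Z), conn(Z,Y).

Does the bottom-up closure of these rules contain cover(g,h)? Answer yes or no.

yes

round 1: derive conn(b,f) via R0 from link(b,f)
round 1: derive conn(c,g) via R0 from link(c,g)
round 1: derive conn(d,c) via R0 from link(d,c)
round 1: derive conn(d,h) via R0 from link(d,h)
round 1: derive conn(h,g) via R0 from link(h,g)
round 1: derive cover(b,c) via R2 from cites(b,c)
round 1: derive cover(b,f) via R2 from cites(b,f)
round 1: derive cover(b,h) via R2 from cites(b,h)
round 1: derive cover(c,e) via R2 from cites(c,e)
round 1: derive cover(c,h) via R2 from cites(c,h)
round 1: derive cover(d,d) via R2 from cites(d,d)
round 1: derive cover(e,c) via R2 from cites(e,c)
round 1: derive cover(e,g) via R2 from cites(e,g)
round 1: derive cover(f,b) via R2 from cites(f,b)
round 1: derive cover(f,g) via R2 from cites(f,g)
round 1: derive cover(g,c) via R2 from cites(g,c)
round 1: derive cover(g,g) via R2 from cites(g,g)
round 1: derive cover(h,g) via R2 from cites(h,g)
round 2: derive conn(b,b) via R1 from conn(b,f), cites(f,b)
round 2: derive conn(b,g) via R1 from conn(b,f), cites(f,g)
round 2: derive conn(c,c) via R1 from conn(c,g), cites(g,c)
round 2: derive conn(d,e) via R1 from conn(d,c), cites(c,e)
round 2: derive conn(d,g) via R1 from conn(d,h), cites(h,g)
round 2: derive conn(h,c) via R1 from conn(h,g), cites(g,c)
round 2: derive cover(b,b) via R3 from cover(b,f), cover(f,b)
round 2: derive cover(b,e) via R3 from cover(b,c), cover(c,e)
round 2: derive cover(b,g) via R3 from cover(b,f), cover(f,g)
round 2: derive cover(c,c) via R3 from cover(c,e), cover(e,c)
round 2: derive cover(c,g) via R3 from cover(c,e), cover(e,g)
round 2: derive cover(e,e) via R3 from cover(e,c), cover(c,e)
round 2: derive cover(e,h) via R3 from cover(e,c), cover(c,h)
round 2: derive cover(f,c) via R3 from cover(f,b), cover(b,c)
round 2: derive cover(f,f) via R3 from cover(f,b), cover(b,f)
round 2: derive cover(f,h) via R3 from cover(f,b), cover(b,h)
round 2: derive cover(g,e) via R3 from cover(g,c), cover(c,e)
round 2: derive cover(g,h) via R3 from cover(g,c), cover(c,h)
round 2: derive cover(h,c) via R3 from cover(h,g), cover(g,c)
round 2: derive cover(d,c) via R4 from cites(d,d), conn(d,c)
round 2: derive cover(d,h) via R4 from cites(d,d), conn(d,h)
round 3: derive conn(b,c) via R1 from conn(b,b), cites(b,c)
round 3: derive conn(b,h) via R1 from conn(b,b), cites(b,h)
round 3: derive conn(c,e) via R1 from conn(c,c), cites(c,e)
round 3: derive conn(c,h) via R1 from conn(c,c), cites(c,h)
round 3: derive conn(h,e) via R1 from conn(h,c), cites(c,e)
round 3: derive conn(h,h) via R1 from conn(h,c), cites(c,h)
round 3: derive cover(d,e) via R3 from cover(d,c), cover(c,e)
round 3: derive cover(d,g) via R3 from cover(d,c), cover(c,g)
round 3: derive cover(f,e) via R3 from cover(f,b), cover(b,e)
round 3: derive cover(h,e) via R3 from cover(h,c), cover(c,e)
round 3: derive cover(h,h) via R3 from cover(h,c), cover(c,h)
round 4: derive conn(b,e) via R1 from conn(b,c), cites(c,e)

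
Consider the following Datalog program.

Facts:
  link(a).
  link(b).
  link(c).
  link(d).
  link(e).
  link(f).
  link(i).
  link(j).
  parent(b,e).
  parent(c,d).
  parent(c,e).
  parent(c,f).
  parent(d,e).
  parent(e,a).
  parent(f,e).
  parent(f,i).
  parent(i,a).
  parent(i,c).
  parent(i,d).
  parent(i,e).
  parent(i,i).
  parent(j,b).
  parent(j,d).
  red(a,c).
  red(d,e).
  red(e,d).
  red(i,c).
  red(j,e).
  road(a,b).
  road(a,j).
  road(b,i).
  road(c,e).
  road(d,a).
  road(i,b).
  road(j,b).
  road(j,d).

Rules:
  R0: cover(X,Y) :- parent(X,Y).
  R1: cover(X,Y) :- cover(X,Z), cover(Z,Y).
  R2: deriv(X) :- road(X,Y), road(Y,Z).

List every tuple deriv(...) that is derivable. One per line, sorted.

round 1: derive deriv(a) via R2 from road(a,b), road(b,i)
round 1: derive deriv(b) via R2 from road(b,i), road(i,b)
round 1: derive deriv(d) via R2 from road(d,a), road(a,b)
round 1: derive deriv(i) via R2 from road(i,b), road(b,i)
round 1: derive deriv(j) via R2 from road(j,b), road(b,i)

deriv(a)
deriv(b)
deriv(d)
deriv(i)
deriv(j)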